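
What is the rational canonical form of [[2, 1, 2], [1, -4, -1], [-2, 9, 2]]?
R = [[0, 0, 4], [1, 0, 0], [0, 1, 0]]

The invariant factors of A (the non-unit diagonal entries of the Smith normal form of xI - A over ℚ[x]) are x^3 - 4, each dividing the next. The characteristic polynomial is their product, x^3 - 4.

The rational canonical form is the block-diagonal matrix of companion matrices C(f_i):
R = [[0, 0, 4], [1, 0, 0], [0, 1, 0]].

Note the characteristic polynomial does not split into linear factors over ℚ, so A has no Jordan form over ℚ; the rational canonical form exists over any field.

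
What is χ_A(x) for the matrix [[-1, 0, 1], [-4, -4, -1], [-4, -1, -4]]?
χ_A(x) = (x + 3)^3

xI - A = [[x + 1, 0, -1], [4, x + 4, 1], [4, 1, x + 4]].

Expanding det(xI - A) along the first row:
det(xI - A) = + (x + 1)·det([[x + 4, 1], [1, x + 4]]) - (0)·det([[4, 1], [4, x + 4]]) + (-1)·det([[4, x + 4], [4, 1]]).

Evaluating gives χ_A(x) = x^3 + 9x^2 + 27x + 27 = (x + 3)^3.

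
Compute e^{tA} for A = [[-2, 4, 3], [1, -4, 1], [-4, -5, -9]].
e^{tA} = [[(t^2 + 6*t + 2)*e^{-5*t}/2, t*(t + 8)*e^{-5*t}/2, t*(t + 6)*e^{-5*t}/2], [t*e^{-5*t}, (t + 1)*e^{-5*t}, t*e^{-5*t}], [t*(-t - 8)*e^{-5*t}/2, t*(-t - 10)*e^{-5*t}/2, (-t^2 - 8*t + 2)*e^{-5*t}/2]]

A has Jordan form J = [[-5, 1, 0], [0, -5, 1], [0, 0, -5]] with A = PJP^{-1}, so e^{tA} = P e^{tJ} P^{-1}.

For a Jordan block J_k(λ), e^{tJ_k(λ)} = e^{λt} · (I + tN + t^2 N^2/2! + ... + t^{k-1} N^{k-1}/(k-1)!) where N is the nilpotent superdiagonal part.

Assembling the blocks and conjugating back gives the entries of e^{tA} as shown above.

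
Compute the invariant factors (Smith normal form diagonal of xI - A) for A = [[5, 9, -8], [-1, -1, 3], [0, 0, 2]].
The Jordan structure of A has elementary divisors (x - 2)^3. Arranging the block sizes at each eigenvalue in decreasing order and taking row products gives the invariant factors.

Invariant factors (smallest first, each dividing the next): (x - 2)^3.

Check: the last factor (x - 2)^3 is the minimal polynomial, and the product (x - 2)^3 is the characteristic polynomial.

(x - 2)^3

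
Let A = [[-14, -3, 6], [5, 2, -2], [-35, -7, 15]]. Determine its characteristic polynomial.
xI - A = [[x + 14, 3, -6], [-5, x - 2, 2], [35, 7, x - 15]].

Expanding det(xI - A) along the first row:
det(xI - A) = + (x + 14)·det([[x - 2, 2], [7, x - 15]]) - (3)·det([[-5, 2], [35, x - 15]]) + (-6)·det([[-5, x - 2], [35, 7]]).

Evaluating gives χ_A(x) = x^3 - 3x^2 + 3x - 1 = (x - 1)^3.

χ_A(x) = (x - 1)^3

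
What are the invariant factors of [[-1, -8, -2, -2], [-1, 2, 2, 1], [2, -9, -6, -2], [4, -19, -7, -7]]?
x + 3, (x + 3)^3

The Jordan structure of A has elementary divisors (x + 3)^3, (x + 3). Arranging the block sizes at each eigenvalue in decreasing order and taking row products gives the invariant factors.

Invariant factors (smallest first, each dividing the next): x + 3, (x + 3)^3.

Check: the last factor (x + 3)^3 is the minimal polynomial, and the product (x + 3)^4 is the characteristic polynomial.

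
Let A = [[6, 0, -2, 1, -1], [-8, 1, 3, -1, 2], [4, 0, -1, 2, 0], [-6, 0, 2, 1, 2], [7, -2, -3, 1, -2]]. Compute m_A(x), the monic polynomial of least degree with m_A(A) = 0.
m_A(x) = (x - 1)^3

The characteristic polynomial factors as (x - 1)^5. The minimal polynomial is ∏(x - λ)^{k_λ} where k_λ is the size of the largest Jordan block at λ.

For λ = 1: rank(A - I) = 3, and the largest Jordan block has size 3 (the smallest k with rank((A - I)^k) = rank((A - I)^(k+1))).

So m_A(x) = (x - 1)^3.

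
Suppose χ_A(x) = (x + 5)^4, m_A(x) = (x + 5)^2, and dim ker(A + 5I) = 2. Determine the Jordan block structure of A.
Jordan blocks: (-5, 2), (-5, 2)

λ = -5: algebraic multiplicity 4 (exponent in χ_A), largest block size 2 (exponent in m_A), 2 blocks (geometric multiplicity). These force block sizes [2, 2].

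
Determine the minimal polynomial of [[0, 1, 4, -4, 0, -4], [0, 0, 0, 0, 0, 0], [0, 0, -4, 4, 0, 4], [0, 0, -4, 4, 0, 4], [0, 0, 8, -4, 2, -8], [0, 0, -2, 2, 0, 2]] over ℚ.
The characteristic polynomial factors as x^4(x - 2)^2. The minimal polynomial is ∏(x - λ)^{k_λ} where k_λ is the size of the largest Jordan block at λ.

For λ = 0: rank(A) = 3, and the largest Jordan block has size 2 (the smallest k with rank(A^k) = rank(A^(k+1))).
For λ = 2: rank(A - 2I) = 4, and the largest Jordan block has size 1 (the smallest k with rank((A - 2I)^k) = rank((A - 2I)^(k+1))).

So m_A(x) = x^2(x - 2).

m_A(x) = x^2(x - 2)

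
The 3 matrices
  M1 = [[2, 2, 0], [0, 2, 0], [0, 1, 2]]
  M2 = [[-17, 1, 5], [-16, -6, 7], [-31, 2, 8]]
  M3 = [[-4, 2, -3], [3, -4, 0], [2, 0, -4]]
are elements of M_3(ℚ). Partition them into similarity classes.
Characteristic polynomials: χ_{M1} = (x - 2)^3, χ_{M2} = (x + 5)^3, χ_{M3} = (x + 4)^3.

{M1}: invariant factors x - 2, (x - 2)^2.

{M2}: invariant factors (x + 5)^3.

{M3}: invariant factors (x + 4)^3.

Matrices are similar if and only if their invariant-factor lists agree; the partition into similarity classes is {M1}, {M2}, {M3}.

3 classes: {M1}, {M2}, {M3}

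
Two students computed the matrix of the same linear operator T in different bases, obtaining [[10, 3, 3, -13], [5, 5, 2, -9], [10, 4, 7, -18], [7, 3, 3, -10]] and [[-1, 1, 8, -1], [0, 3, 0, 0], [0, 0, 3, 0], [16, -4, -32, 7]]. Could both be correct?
No.

Both have characteristic polynomial (x - 3)^4, but the minimal polynomial of A is (x - 3)^3 while the minimal polynomial of B is (x - 3)^2. The minimal polynomial is a similarity invariant, so A and B are not similar.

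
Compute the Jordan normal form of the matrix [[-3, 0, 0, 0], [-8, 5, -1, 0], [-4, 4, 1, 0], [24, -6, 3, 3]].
The characteristic polynomial is det(xI - A) = (x - 3)^3(x + 3), so the eigenvalues are -3 (algebraic multiplicity 1), 3 (algebraic multiplicity 3).

For λ = -3: algebraic multiplicity 1 gives one 1×1 block.

For λ = 3: rank(A - 3I) = 2, rank((A - 3I)^2) = 1. The eigenspace has dimension 4 - 2 = 2, so there are 2 Jordan blocks; the rank sequence gives block sizes [2, 1].

Assembling the blocks gives the Jordan form J above.

J = [[-3, 0, 0, 0], [0, 3, 1, 0], [0, 0, 3, 0], [0, 0, 0, 3]]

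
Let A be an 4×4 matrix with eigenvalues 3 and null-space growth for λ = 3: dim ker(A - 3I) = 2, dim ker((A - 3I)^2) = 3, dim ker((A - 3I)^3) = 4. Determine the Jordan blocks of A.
λ = 3: successive nullity increments [2, 1, 1] count blocks of size ≥ k; block sizes are [3, 1].

Jordan blocks: (3, 3), (3, 1)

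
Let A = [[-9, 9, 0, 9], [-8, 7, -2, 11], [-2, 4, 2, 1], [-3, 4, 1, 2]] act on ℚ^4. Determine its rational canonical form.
R = [[0, 0, 0, -9], [1, 0, 0, -6], [0, 1, 0, 5], [0, 0, 1, 2]]

The invariant factors of A (the non-unit diagonal entries of the Smith normal form of xI - A over ℚ[x]) are (x^2 - x - 3)^2, each dividing the next. The characteristic polynomial is their product, (x^2 - x - 3)^2.

The rational canonical form is the block-diagonal matrix of companion matrices C(f_i):
R = [[0, 0, 0, -9], [1, 0, 0, -6], [0, 1, 0, 5], [0, 0, 1, 2]].

Note the characteristic polynomial does not split into linear factors over ℚ, so A has no Jordan form over ℚ; the rational canonical form exists over any field.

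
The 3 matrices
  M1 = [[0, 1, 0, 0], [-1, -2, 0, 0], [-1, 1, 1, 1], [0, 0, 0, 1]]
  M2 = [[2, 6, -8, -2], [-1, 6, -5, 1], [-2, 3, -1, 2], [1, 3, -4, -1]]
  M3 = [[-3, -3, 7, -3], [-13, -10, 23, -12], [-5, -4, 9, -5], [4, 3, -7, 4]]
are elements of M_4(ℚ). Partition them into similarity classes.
2 classes: {M1, M3}, {M2}

Characteristic polynomials: χ_{M1} = (x - 1)^2(x + 1)^2, χ_{M2} = x^2(x - 3)^2, χ_{M3} = (x - 1)^2(x + 1)^2.

{M1, M3}: invariant factors (x - 1)^2(x + 1)^2.

{M2}: invariant factors x, x(x - 3)^2.

Matrices are similar if and only if their invariant-factor lists agree; the partition into similarity classes is {M1, M3}, {M2}.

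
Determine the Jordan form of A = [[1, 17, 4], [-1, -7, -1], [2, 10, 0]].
J = [[-2, 1, 0], [0, -2, 1], [0, 0, -2]]

The characteristic polynomial is det(xI - A) = (x + 2)^3, so the eigenvalues are -2 (algebraic multiplicity 3).

For λ = -2: rank(A + 2I) = 2, rank((A + 2I)^2) = 1, rank((A + 2I)^3) = 0. The eigenspace has dimension 3 - 2 = 1, so there is 1 Jordan block; the rank sequence gives block sizes [3].

Assembling the blocks gives the Jordan form J above.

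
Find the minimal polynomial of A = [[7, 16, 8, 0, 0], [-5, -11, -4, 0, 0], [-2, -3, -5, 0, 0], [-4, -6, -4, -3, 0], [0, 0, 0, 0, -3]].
m_A(x) = (x + 3)^3

The characteristic polynomial factors as (x + 3)^5. The minimal polynomial is ∏(x - λ)^{k_λ} where k_λ is the size of the largest Jordan block at λ.

For λ = -3: rank(A + 3I) = 2, and the largest Jordan block has size 3 (the smallest k with rank((A + 3I)^k) = rank((A + 3I)^(k+1))).

So m_A(x) = (x + 3)^3.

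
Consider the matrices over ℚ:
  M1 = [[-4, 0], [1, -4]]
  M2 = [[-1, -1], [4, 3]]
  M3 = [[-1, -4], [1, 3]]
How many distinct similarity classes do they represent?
Characteristic polynomials: χ_{M1} = (x + 4)^2, χ_{M2} = (x - 1)^2, χ_{M3} = (x - 1)^2.

{M1}: invariant factors (x + 4)^2.

{M2, M3}: invariant factors (x - 1)^2.

Matrices are similar if and only if their invariant-factor lists agree; the partition into similarity classes is {M1}, {M2, M3}.

2 classes: {M1}, {M2, M3}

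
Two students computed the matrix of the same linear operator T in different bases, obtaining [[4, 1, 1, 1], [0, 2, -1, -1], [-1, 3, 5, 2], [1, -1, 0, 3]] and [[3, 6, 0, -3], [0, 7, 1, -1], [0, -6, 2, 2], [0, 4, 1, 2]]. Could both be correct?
No.

Both have characteristic polynomial (x - 4)^2(x - 3)^2, but the minimal polynomial of A is (x - 4)^2(x - 3)^2 while the minimal polynomial of B is (x - 4)^2(x - 3). The minimal polynomial is a similarity invariant, so A and B are not similar.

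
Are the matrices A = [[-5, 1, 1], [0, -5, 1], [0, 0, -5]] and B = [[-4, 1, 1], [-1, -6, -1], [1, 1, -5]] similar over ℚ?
Two matrices over a field are similar if and only if they have the same invariant factors.

Both A and B have characteristic polynomial (x + 5)^3 and minimal polynomial (x + 5)^3. Computing further, both have invariant factors (x + 5)^3. Hence A and B are similar.

Yes.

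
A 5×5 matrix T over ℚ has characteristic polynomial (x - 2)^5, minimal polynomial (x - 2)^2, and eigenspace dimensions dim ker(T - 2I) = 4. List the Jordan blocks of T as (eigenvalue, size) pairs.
λ = 2: algebraic multiplicity 5 (exponent in χ_T), largest block size 2 (exponent in m_T), 4 blocks (geometric multiplicity). These force block sizes [2, 1, 1, 1].

Jordan blocks: (2, 2), (2, 1), (2, 1), (2, 1)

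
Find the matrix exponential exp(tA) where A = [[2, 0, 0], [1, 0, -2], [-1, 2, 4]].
e^{tA} = [[e^{2*t}, 0, 0], [t*e^{2*t}, (1 - 2*t)*e^{2*t}, -2*t*e^{2*t}], [-t*e^{2*t}, 2*t*e^{2*t}, (2*t + 1)*e^{2*t}]]

A has Jordan form J = [[2, 1, 0], [0, 2, 0], [0, 0, 2]] with A = PJP^{-1}, so e^{tA} = P e^{tJ} P^{-1}.

For a Jordan block J_k(λ), e^{tJ_k(λ)} = e^{λt} · (I + tN + t^2 N^2/2! + ... + t^{k-1} N^{k-1}/(k-1)!) where N is the nilpotent superdiagonal part.

Assembling the blocks and conjugating back gives the entries of e^{tA} as shown above.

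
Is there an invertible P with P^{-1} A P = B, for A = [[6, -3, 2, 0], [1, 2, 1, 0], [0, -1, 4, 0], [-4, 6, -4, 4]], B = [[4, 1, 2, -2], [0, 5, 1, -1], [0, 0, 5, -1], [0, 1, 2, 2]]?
Two matrices over a field are similar if and only if they have the same invariant factors.

Both A and B have characteristic polynomial (x - 4)^4 and minimal polynomial (x - 4)^3. Computing further, both have invariant factors x - 4, (x - 4)^3. Hence A and B are similar.

Yes.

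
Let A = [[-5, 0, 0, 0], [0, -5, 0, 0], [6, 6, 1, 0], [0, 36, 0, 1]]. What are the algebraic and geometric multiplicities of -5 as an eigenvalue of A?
algebraic multiplicity 2, geometric multiplicity 2

The characteristic polynomial is (x - 1)^2(x + 5)^2, so the factor x + 5 appears with exponent 2: the algebraic multiplicity is 2.

rank(A + 5I) = 2, so the eigenspace has dimension 4 - 2 = 2: the geometric multiplicity is 2.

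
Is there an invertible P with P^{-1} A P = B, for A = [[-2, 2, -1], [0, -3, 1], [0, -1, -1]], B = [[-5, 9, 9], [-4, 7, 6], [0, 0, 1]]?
No.

trace(A) = -6 but trace(B) = 3. The trace is a similarity invariant, so A and B are not similar.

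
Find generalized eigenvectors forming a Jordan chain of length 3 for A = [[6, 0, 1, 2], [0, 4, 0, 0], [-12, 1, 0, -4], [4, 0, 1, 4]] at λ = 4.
v_1 = [[0, 1, -1, 0]]^T, v_2 = [[-1, 0, 5, -1]]^T, v_3 = [[1, 0, -4, 1]]^T

We seek v_1 ∈ ker((A - 4I)^3) \ ker((A - 4I)^2), then set v_{i+1} = (A - 4I) v_i.

One such chain is v_1 = [[0, 1, -1, 0]]^T, v_2 = [[-1, 0, 5, -1]]^T, v_3 = [[1, 0, -4, 1]]^T. Check: (A - 4I) v_3 = [[0, 0, 0, 0]]^T = 0.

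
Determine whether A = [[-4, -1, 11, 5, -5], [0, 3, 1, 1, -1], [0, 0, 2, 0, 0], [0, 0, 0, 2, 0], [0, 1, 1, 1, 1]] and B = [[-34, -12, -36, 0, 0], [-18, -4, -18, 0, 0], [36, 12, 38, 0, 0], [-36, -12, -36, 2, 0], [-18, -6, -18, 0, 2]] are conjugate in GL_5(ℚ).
Both have characteristic polynomial (x - 2)^4(x + 4), but the minimal polynomial of A is (x - 2)^2(x + 4) while the minimal polynomial of B is (x - 2)(x + 4). The minimal polynomial is a similarity invariant, so A and B are not similar.

No.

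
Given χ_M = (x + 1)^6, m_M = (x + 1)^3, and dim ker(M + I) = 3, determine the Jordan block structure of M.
λ = -1: algebraic multiplicity 6 (exponent in χ_M), largest block size 3 (exponent in m_M), 3 blocks (geometric multiplicity). These force block sizes [3, 2, 1].

Jordan blocks: (-1, 3), (-1, 2), (-1, 1)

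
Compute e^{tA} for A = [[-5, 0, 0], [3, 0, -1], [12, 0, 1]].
e^{tA} = [[e^{-5*t}, 0, 0], [-2*e^{t} + 3 - e^{-5*t}, 1, 1 - e^{t}], [2*e^{t} - 2*e^{-5*t}, 0, e^{t}]]

A has Jordan form J = [[-5, 0, 0], [0, 0, 0], [0, 0, 1]] with A = PJP^{-1}, so e^{tA} = P e^{tJ} P^{-1}.

For a Jordan block J_k(λ), e^{tJ_k(λ)} = e^{λt} · (I + tN + t^2 N^2/2! + ... + t^{k-1} N^{k-1}/(k-1)!) where N is the nilpotent superdiagonal part.

Assembling the blocks and conjugating back gives the entries of e^{tA} as shown above.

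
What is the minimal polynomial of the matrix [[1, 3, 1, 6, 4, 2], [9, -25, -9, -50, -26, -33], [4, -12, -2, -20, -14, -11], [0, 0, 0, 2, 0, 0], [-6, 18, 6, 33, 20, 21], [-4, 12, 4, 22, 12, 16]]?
m_A(x) = (x - 2)^2

The characteristic polynomial factors as (x - 2)^6. The minimal polynomial is ∏(x - λ)^{k_λ} where k_λ is the size of the largest Jordan block at λ.

For λ = 2: rank(A - 2I) = 3, and the largest Jordan block has size 2 (the smallest k with rank((A - 2I)^k) = rank((A - 2I)^(k+1))).

So m_A(x) = (x - 2)^2.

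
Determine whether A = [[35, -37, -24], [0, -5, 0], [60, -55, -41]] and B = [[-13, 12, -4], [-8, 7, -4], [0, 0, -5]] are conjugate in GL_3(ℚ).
No.

Both have characteristic polynomial (x + 1)(x + 5)^2, but the minimal polynomial of A is (x + 1)(x + 5)^2 while the minimal polynomial of B is (x + 1)(x + 5). The minimal polynomial is a similarity invariant, so A and B are not similar.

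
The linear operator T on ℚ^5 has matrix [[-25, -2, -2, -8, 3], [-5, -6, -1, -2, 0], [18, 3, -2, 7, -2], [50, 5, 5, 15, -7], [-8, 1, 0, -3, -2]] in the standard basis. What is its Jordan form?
J = [[-4, 1, 0, 0, 0], [0, -4, 1, 0, 0], [0, 0, -4, 0, 0], [0, 0, 0, -4, 1], [0, 0, 0, 0, -4]]

The characteristic polynomial is det(xI - A) = (x + 4)^5, so the eigenvalues are -4 (algebraic multiplicity 5).

For λ = -4: rank(A + 4I) = 3, rank((A + 4I)^2) = 1, rank((A + 4I)^3) = 0. The eigenspace has dimension 5 - 3 = 2, so there are 2 Jordan blocks; the rank sequence gives block sizes [3, 2].

Assembling the blocks gives the Jordan form J above.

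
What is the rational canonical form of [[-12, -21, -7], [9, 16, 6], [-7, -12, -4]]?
The invariant factors of A (the non-unit diagonal entries of the Smith normal form of xI - A over ℚ[x]) are x^3 + 4x - 2, each dividing the next. The characteristic polynomial is their product, x^3 + 4x - 2.

The rational canonical form is the block-diagonal matrix of companion matrices C(f_i):
R = [[0, 0, 2], [1, 0, -4], [0, 1, 0]].

Note the characteristic polynomial does not split into linear factors over ℚ, so A has no Jordan form over ℚ; the rational canonical form exists over any field.

R = [[0, 0, 2], [1, 0, -4], [0, 1, 0]]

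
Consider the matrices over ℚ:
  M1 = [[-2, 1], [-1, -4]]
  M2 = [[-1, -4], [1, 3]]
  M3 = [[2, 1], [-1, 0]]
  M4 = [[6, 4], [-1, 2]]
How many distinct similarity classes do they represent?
3 classes: {M1}, {M2, M3}, {M4}

Characteristic polynomials: χ_{M1} = (x + 3)^2, χ_{M2} = (x - 1)^2, χ_{M3} = (x - 1)^2, χ_{M4} = (x - 4)^2.

{M1}: invariant factors (x + 3)^2.

{M2, M3}: invariant factors (x - 1)^2.

{M4}: invariant factors (x - 4)^2.

Matrices are similar if and only if their invariant-factor lists agree; the partition into similarity classes is {M1}, {M2, M3}, {M4}.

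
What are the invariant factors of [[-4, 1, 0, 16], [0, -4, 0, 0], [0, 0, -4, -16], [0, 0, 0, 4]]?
x + 4, (x - 4)(x + 4)^2

The Jordan structure of A has elementary divisors (x + 4)^2, (x + 4), (x - 4). Arranging the block sizes at each eigenvalue in decreasing order and taking row products gives the invariant factors.

Invariant factors (smallest first, each dividing the next): x + 4, (x - 4)(x + 4)^2.

Check: the last factor (x - 4)(x + 4)^2 is the minimal polynomial, and the product (x - 4)(x + 4)^3 is the characteristic polynomial.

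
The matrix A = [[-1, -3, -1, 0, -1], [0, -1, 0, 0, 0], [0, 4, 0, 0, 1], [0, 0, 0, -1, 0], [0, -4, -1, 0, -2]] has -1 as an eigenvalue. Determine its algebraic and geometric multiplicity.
algebraic multiplicity 5, geometric multiplicity 3

The characteristic polynomial is (x + 1)^5, so the factor x + 1 appears with exponent 5: the algebraic multiplicity is 5.

rank(A + I) = 2, so the eigenspace has dimension 5 - 2 = 3: the geometric multiplicity is 3.

Since 3 < 5, A is not diagonalizable.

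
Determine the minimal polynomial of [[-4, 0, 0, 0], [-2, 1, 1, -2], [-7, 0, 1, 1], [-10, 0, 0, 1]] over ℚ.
m_A(x) = (x - 1)^3(x + 4)

The characteristic polynomial factors as (x - 1)^3(x + 4). The minimal polynomial is ∏(x - λ)^{k_λ} where k_λ is the size of the largest Jordan block at λ.

For λ = -4: rank(A + 4I) = 3, and the largest Jordan block has size 1 (the smallest k with rank((A + 4I)^k) = rank((A + 4I)^(k+1))).
For λ = 1: rank(A - I) = 3, and the largest Jordan block has size 3 (the smallest k with rank((A - I)^k) = rank((A - I)^(k+1))).

So m_A(x) = (x - 1)^3(x + 4).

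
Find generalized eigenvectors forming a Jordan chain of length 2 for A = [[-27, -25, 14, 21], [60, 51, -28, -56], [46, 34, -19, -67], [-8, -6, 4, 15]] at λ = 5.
We seek v_1 ∈ ker((A - 5I)^2) \ ker(A - 5I), then set v_{i+1} = (A - 5I) v_i.

One such chain is v_1 = [[0, 1, 2, 0]]^T, v_2 = [[3, -10, -14, 2]]^T. Check: (A - 5I) v_2 = [[0, 0, 0, 0]]^T = 0.

v_1 = [[0, 1, 2, 0]]^T, v_2 = [[3, -10, -14, 2]]^T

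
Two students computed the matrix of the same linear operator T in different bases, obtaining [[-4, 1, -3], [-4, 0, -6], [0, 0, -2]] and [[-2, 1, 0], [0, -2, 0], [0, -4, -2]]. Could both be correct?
Yes.

Two matrices over a field are similar if and only if they have the same invariant factors.

Both A and B have characteristic polynomial (x + 2)^3 and minimal polynomial (x + 2)^2. Computing further, both have invariant factors x + 2, (x + 2)^2. Hence A and B are similar.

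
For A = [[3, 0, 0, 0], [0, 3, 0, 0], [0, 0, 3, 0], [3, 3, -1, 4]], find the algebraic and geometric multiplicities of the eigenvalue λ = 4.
The characteristic polynomial is (x - 4)(x - 3)^3, so the factor x - 4 appears with exponent 1: the algebraic multiplicity is 1.

rank(A - 4I) = 3, so the eigenspace has dimension 4 - 3 = 1: the geometric multiplicity is 1.

algebraic multiplicity 1, geometric multiplicity 1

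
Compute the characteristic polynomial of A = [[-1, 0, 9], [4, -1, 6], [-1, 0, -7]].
xI - A = [[x + 1, 0, -9], [-4, x + 1, -6], [1, 0, x + 7]].

Expanding det(xI - A) along the first row:
det(xI - A) = + (x + 1)·det([[x + 1, -6], [0, x + 7]]) - (0)·det([[-4, -6], [1, x + 7]]) + (-9)·det([[-4, x + 1], [1, 0]]).

Evaluating gives χ_A(x) = x^3 + 9x^2 + 24x + 16 = (x + 1)(x + 4)^2.

χ_A(x) = (x + 1)(x + 4)^2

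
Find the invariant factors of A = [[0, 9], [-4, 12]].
The Jordan structure of A has elementary divisors (x - 6)^2. Arranging the block sizes at each eigenvalue in decreasing order and taking row products gives the invariant factors.

Invariant factors (smallest first, each dividing the next): (x - 6)^2.

Check: the last factor (x - 6)^2 is the minimal polynomial, and the product (x - 6)^2 is the characteristic polynomial.

(x - 6)^2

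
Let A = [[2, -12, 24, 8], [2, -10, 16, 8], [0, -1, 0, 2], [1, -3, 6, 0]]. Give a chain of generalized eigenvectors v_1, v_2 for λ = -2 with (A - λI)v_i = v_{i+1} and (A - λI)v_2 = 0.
v_1 = [[1, 0, 0, 0]]^T, v_2 = [[4, 2, 0, 1]]^T

We seek v_1 ∈ ker((A + 2I)^2) \ ker(A + 2I), then set v_{i+1} = (A + 2I) v_i.

One such chain is v_1 = [[1, 0, 0, 0]]^T, v_2 = [[4, 2, 0, 1]]^T. Check: (A + 2I) v_2 = [[0, 0, 0, 0]]^T = 0.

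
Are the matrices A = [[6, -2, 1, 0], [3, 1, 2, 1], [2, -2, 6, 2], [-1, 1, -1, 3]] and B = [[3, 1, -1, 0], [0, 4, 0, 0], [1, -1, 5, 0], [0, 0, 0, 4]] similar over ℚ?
Both have characteristic polynomial (x - 4)^4 and minimal polynomial (x - 4)^2. But rank(A - 4I) = 2 for A while rank(B - 4I) = 1 for B, so the number of Jordan blocks at λ = 4 differs. A and B are not similar.

No.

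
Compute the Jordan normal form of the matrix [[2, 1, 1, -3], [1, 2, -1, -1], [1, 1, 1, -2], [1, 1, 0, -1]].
The characteristic polynomial is det(xI - A) = (x - 1)^4, so the eigenvalues are 1 (algebraic multiplicity 4).

For λ = 1: rank(A - I) = 2, rank((A - I)^2) = 0. The eigenspace has dimension 4 - 2 = 2, so there are 2 Jordan blocks; the rank sequence gives block sizes [2, 2].

Assembling the blocks gives the Jordan form J above.

J = [[1, 1, 0, 0], [0, 1, 0, 0], [0, 0, 1, 1], [0, 0, 0, 1]]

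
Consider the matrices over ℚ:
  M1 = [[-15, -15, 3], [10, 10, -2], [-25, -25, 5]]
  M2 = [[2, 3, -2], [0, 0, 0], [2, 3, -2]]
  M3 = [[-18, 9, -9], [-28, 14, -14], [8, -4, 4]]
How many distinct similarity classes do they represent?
Characteristic polynomials: χ_{M1} = x^3, χ_{M2} = x^3, χ_{M3} = x^3.

{M1, M2, M3}: invariant factors x, x^2.

Matrices are similar if and only if their invariant-factor lists agree; the partition into similarity classes is {M1, M2, M3}.

1 class: {M1, M2, M3}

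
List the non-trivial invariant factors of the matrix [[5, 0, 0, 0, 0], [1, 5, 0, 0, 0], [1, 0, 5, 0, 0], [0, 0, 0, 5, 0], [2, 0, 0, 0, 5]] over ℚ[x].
x - 5, x - 5, x - 5, (x - 5)^2

The Jordan structure of A has elementary divisors (x - 5)^2, (x - 5), (x - 5), (x - 5). Arranging the block sizes at each eigenvalue in decreasing order and taking row products gives the invariant factors.

Invariant factors (smallest first, each dividing the next): x - 5, x - 5, x - 5, (x - 5)^2.

Check: the last factor (x - 5)^2 is the minimal polynomial, and the product (x - 5)^5 is the characteristic polynomial.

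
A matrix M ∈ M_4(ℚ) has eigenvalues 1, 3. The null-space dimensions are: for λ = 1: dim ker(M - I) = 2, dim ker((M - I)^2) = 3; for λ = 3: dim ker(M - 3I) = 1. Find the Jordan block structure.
Jordan blocks: (1, 2), (1, 1), (3, 1)

λ = 1: successive nullity increments [2, 1] count blocks of size ≥ k; block sizes are [2, 1].
λ = 3: successive nullity increments [1] count blocks of size ≥ k; block sizes are [1].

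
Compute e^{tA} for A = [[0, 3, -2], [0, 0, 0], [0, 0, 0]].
A has Jordan form J = [[0, 1, 0], [0, 0, 0], [0, 0, 0]] with A = PJP^{-1}, so e^{tA} = P e^{tJ} P^{-1}.

For a Jordan block J_k(λ), e^{tJ_k(λ)} = e^{λt} · (I + tN + t^2 N^2/2! + ... + t^{k-1} N^{k-1}/(k-1)!) where N is the nilpotent superdiagonal part.

Assembling the blocks and conjugating back gives the entries of e^{tA} as shown above.

e^{tA} = [[1, 3*t, -2*t], [0, 1, 0], [0, 0, 1]]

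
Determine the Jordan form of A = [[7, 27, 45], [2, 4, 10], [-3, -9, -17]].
The characteristic polynomial is det(xI - A) = (x + 2)^3, so the eigenvalues are -2 (algebraic multiplicity 3).

For λ = -2: rank(A + 2I) = 1, rank((A + 2I)^2) = 0. The eigenspace has dimension 3 - 1 = 2, so there are 2 Jordan blocks; the rank sequence gives block sizes [2, 1].

Assembling the blocks gives the Jordan form J above.

J = [[-2, 1, 0], [0, -2, 0], [0, 0, -2]]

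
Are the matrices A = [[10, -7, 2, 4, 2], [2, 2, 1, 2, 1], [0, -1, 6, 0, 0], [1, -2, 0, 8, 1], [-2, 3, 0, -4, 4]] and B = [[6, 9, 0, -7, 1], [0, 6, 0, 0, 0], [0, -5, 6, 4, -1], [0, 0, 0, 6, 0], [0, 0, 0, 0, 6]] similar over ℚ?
Both have characteristic polynomial (x - 6)^5, but the minimal polynomial of A is (x - 6)^3 while the minimal polynomial of B is (x - 6)^2. The minimal polynomial is a similarity invariant, so A and B are not similar.

No.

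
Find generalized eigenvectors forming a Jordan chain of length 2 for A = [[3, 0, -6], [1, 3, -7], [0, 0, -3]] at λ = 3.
v_1 = [[1, 0, 0]]^T, v_2 = [[0, 1, 0]]^T

We seek v_1 ∈ ker((A - 3I)^2) \ ker(A - 3I), then set v_{i+1} = (A - 3I) v_i.

One such chain is v_1 = [[1, 0, 0]]^T, v_2 = [[0, 1, 0]]^T. Check: (A - 3I) v_2 = [[0, 0, 0]]^T = 0.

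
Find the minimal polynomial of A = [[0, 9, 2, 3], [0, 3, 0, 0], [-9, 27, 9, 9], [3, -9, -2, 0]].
m_A(x) = (x - 3)^2

The characteristic polynomial factors as (x - 3)^4. The minimal polynomial is ∏(x - λ)^{k_λ} where k_λ is the size of the largest Jordan block at λ.

For λ = 3: rank(A - 3I) = 1, and the largest Jordan block has size 2 (the smallest k with rank((A - 3I)^k) = rank((A - 3I)^(k+1))).

So m_A(x) = (x - 3)^2.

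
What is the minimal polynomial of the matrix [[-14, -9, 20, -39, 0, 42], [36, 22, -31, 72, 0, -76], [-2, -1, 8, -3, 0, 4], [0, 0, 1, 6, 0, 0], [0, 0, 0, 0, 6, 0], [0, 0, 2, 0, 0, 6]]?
The characteristic polynomial factors as (x - 6)^5(x - 4). The minimal polynomial is ∏(x - λ)^{k_λ} where k_λ is the size of the largest Jordan block at λ.

For λ = 4: rank(A - 4I) = 5, and the largest Jordan block has size 1 (the smallest k with rank((A - 4I)^k) = rank((A - 4I)^(k+1))).
For λ = 6: rank(A - 6I) = 3, and the largest Jordan block has size 3 (the smallest k with rank((A - 6I)^k) = rank((A - 6I)^(k+1))).

So m_A(x) = (x - 6)^3(x - 4).

m_A(x) = (x - 6)^3(x - 4)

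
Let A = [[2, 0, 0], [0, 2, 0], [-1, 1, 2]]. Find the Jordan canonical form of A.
J = [[2, 1, 0], [0, 2, 0], [0, 0, 2]]

The characteristic polynomial is det(xI - A) = (x - 2)^3, so the eigenvalues are 2 (algebraic multiplicity 3).

For λ = 2: rank(A - 2I) = 1, rank((A - 2I)^2) = 0. The eigenspace has dimension 3 - 1 = 2, so there are 2 Jordan blocks; the rank sequence gives block sizes [2, 1].

Assembling the blocks gives the Jordan form J above.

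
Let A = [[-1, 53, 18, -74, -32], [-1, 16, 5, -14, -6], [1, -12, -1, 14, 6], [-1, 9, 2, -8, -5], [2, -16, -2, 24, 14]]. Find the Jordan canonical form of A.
The characteristic polynomial is det(xI - A) = (x - 4)^5, so the eigenvalues are 4 (algebraic multiplicity 5).

For λ = 4: rank(A - 4I) = 3, rank((A - 4I)^2) = 1, rank((A - 4I)^3) = 0. The eigenspace has dimension 5 - 3 = 2, so there are 2 Jordan blocks; the rank sequence gives block sizes [3, 2].

Assembling the blocks gives the Jordan form J above.

J = [[4, 1, 0, 0, 0], [0, 4, 1, 0, 0], [0, 0, 4, 0, 0], [0, 0, 0, 4, 1], [0, 0, 0, 0, 4]]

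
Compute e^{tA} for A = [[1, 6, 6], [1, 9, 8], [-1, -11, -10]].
A has Jordan form J = [[-2, 0, 0], [0, 1, 1], [0, 0, 1]] with A = PJP^{-1}, so e^{tA} = P e^{tJ} P^{-1}.

For a Jordan block J_k(λ), e^{tJ_k(λ)} = e^{λt} · (I + tN + t^2 N^2/2! + ... + t^{k-1} N^{k-1}/(k-1)!) where N is the nilpotent superdiagonal part.

Assembling the blocks and conjugating back gives the entries of e^{tA} as shown above.

e^{tA} = [[e^{t}, 2*e^{t} - 2*e^{-2*t}, 2*e^{t} - 2*e^{-2*t}], [t*e^{t}, ((2*t + 3)*e^{3*t} - 2)*e^{-2*t}, 2*((t + 1)*e^{3*t} - 1)*e^{-2*t}], [-t*e^{t}, (-(2*t + 3)*e^{3*t} + 3)*e^{-2*t}, (-2*(t + 1)*e^{3*t} + 3)*e^{-2*t}]]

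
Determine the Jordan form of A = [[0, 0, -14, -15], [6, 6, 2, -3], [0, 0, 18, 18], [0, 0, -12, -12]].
J = [[0, 1, 0, 0], [0, 0, 0, 0], [0, 0, 6, 0], [0, 0, 0, 6]]

The characteristic polynomial is det(xI - A) = x^2(x - 6)^2, so the eigenvalues are 0 (algebraic multiplicity 2), 6 (algebraic multiplicity 2).

For λ = 0: rank(A) = 3, rank(A^2) = 2. The eigenspace has dimension 4 - 3 = 1, so there is 1 Jordan block; the rank sequence gives block sizes [2].

For λ = 6: rank(A - 6I) = 2. The eigenspace has dimension 4 - 2 = 2, so there are 2 Jordan blocks; the rank sequence gives block sizes [1, 1].

Assembling the blocks gives the Jordan form J above.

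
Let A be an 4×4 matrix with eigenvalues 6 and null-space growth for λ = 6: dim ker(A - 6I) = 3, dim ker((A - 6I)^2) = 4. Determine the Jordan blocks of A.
Jordan blocks: (6, 2), (6, 1), (6, 1)

λ = 6: successive nullity increments [3, 1] count blocks of size ≥ k; block sizes are [2, 1, 1].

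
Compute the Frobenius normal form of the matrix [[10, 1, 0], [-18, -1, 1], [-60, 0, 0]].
R = [[0, 0, -60], [1, 0, -8], [0, 1, 9]]

The invariant factors of A (the non-unit diagonal entries of the Smith normal form of xI - A over ℚ[x]) are (x - 6)(x - 5)(x + 2), each dividing the next. The characteristic polynomial is their product, (x - 6)(x - 5)(x + 2).

The rational canonical form is the block-diagonal matrix of companion matrices C(f_i):
R = [[0, 0, -60], [1, 0, -8], [0, 1, 9]].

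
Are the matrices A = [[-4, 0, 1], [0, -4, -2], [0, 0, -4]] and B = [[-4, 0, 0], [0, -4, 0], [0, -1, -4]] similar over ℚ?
Yes.

Two matrices over a field are similar if and only if they have the same invariant factors.

Both A and B have characteristic polynomial (x + 4)^3 and minimal polynomial (x + 4)^2. Computing further, both have invariant factors x + 4, (x + 4)^2. Hence A and B are similar.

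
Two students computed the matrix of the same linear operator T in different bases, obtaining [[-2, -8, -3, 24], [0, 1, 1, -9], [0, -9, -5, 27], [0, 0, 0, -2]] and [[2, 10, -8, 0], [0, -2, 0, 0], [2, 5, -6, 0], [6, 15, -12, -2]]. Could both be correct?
No.

Both have characteristic polynomial (x + 2)^4, but the minimal polynomial of A is (x + 2)^3 while the minimal polynomial of B is (x + 2)^2. The minimal polynomial is a similarity invariant, so A and B are not similar.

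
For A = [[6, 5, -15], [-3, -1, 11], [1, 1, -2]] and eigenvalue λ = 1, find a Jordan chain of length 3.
We seek v_1 ∈ ker((A - I)^3) \ ker((A - I)^2), then set v_{i+1} = (A - I) v_i.

One such chain is v_1 = [[4, -2, 1]]^T, v_2 = [[-5, 3, -1]]^T, v_3 = [[5, -2, 1]]^T. Check: (A - I) v_3 = [[0, 0, 0]]^T = 0.

v_1 = [[4, -2, 1]]^T, v_2 = [[-5, 3, -1]]^T, v_3 = [[5, -2, 1]]^T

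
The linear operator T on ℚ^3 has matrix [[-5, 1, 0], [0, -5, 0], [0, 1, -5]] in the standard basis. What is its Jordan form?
The characteristic polynomial is det(xI - A) = (x + 5)^3, so the eigenvalues are -5 (algebraic multiplicity 3).

For λ = -5: rank(A + 5I) = 1, rank((A + 5I)^2) = 0. The eigenspace has dimension 3 - 1 = 2, so there are 2 Jordan blocks; the rank sequence gives block sizes [2, 1].

Assembling the blocks gives the Jordan form J above.

J = [[-5, 1, 0], [0, -5, 0], [0, 0, -5]]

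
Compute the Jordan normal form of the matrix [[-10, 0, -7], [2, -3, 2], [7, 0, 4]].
J = [[-3, 1, 0], [0, -3, 0], [0, 0, -3]]

The characteristic polynomial is det(xI - A) = (x + 3)^3, so the eigenvalues are -3 (algebraic multiplicity 3).

For λ = -3: rank(A + 3I) = 1, rank((A + 3I)^2) = 0. The eigenspace has dimension 3 - 1 = 2, so there are 2 Jordan blocks; the rank sequence gives block sizes [2, 1].

Assembling the blocks gives the Jordan form J above.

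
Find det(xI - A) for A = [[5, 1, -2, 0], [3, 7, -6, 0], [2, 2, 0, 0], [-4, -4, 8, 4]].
xI - A = [[x - 5, -1, 2, 0], [-3, x - 7, 6, 0], [-2, -2, x, 0], [4, 4, -8, x - 4]].

Expanding det(xI - A) along the first row:
det(xI - A) = + (x - 5)·det([[x - 7, 6, 0], [-2, x, 0], [4, -8, x - 4]]) - (-1)·det([[-3, 6, 0], [-2, x, 0], [4, -8, x - 4]]) + (2)·det([[-3, x - 7, 0], [-2, -2, 0], [4, 4, x - 4]]) - (0)·det([[-3, x - 7, 6], [-2, -2, x], [4, 4, -8]]).

Evaluating gives χ_A(x) = x^4 - 16x^3 + 96x^2 - 256x + 256 = (x - 4)^4.

χ_A(x) = (x - 4)^4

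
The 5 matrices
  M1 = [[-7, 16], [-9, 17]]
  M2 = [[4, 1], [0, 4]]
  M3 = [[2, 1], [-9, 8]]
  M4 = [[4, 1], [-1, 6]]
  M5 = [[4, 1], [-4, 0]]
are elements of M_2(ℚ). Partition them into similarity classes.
Characteristic polynomials: χ_{M1} = (x - 5)^2, χ_{M2} = (x - 4)^2, χ_{M3} = (x - 5)^2, χ_{M4} = (x - 5)^2, χ_{M5} = (x - 2)^2.

{M1, M3, M4}: invariant factors (x - 5)^2.

{M2}: invariant factors (x - 4)^2.

{M5}: invariant factors (x - 2)^2.

Matrices are similar if and only if their invariant-factor lists agree; the partition into similarity classes is {M1, M3, M4}, {M2}, {M5}.

3 classes: {M1, M3, M4}, {M2}, {M5}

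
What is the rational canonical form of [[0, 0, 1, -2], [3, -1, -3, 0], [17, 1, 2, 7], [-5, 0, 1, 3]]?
R = [[5, 0, 0, 0], [0, 0, 0, 25], [0, 1, 0, 25], [0, 0, 1, -1]]

The invariant factors of A (the non-unit diagonal entries of the Smith normal form of xI - A over ℚ[x]) are x - 5, (x - 5)(x + 1)(x + 5), each dividing the next. The characteristic polynomial is their product, (x - 5)^2(x + 1)(x + 5).

The rational canonical form is the block-diagonal matrix of companion matrices C(f_i):
R = [[5, 0, 0, 0], [0, 0, 0, 25], [0, 1, 0, 25], [0, 0, 1, -1]].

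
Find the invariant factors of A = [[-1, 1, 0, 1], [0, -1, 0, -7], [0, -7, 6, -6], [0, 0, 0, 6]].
(x - 6)^2(x + 1)^2

The Jordan structure of A has elementary divisors (x + 1)^2, (x - 6)^2. Arranging the block sizes at each eigenvalue in decreasing order and taking row products gives the invariant factors.

Invariant factors (smallest first, each dividing the next): (x - 6)^2(x + 1)^2.

Check: the last factor (x - 6)^2(x + 1)^2 is the minimal polynomial, and the product (x - 6)^2(x + 1)^2 is the characteristic polynomial.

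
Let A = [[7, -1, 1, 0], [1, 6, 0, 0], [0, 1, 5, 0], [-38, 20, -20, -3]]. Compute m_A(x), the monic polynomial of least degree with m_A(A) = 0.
The characteristic polynomial factors as (x - 6)^3(x + 3). The minimal polynomial is ∏(x - λ)^{k_λ} where k_λ is the size of the largest Jordan block at λ.

For λ = -3: rank(A + 3I) = 3, and the largest Jordan block has size 1 (the smallest k with rank((A + 3I)^k) = rank((A + 3I)^(k+1))).
For λ = 6: rank(A - 6I) = 3, and the largest Jordan block has size 3 (the smallest k with rank((A - 6I)^k) = rank((A - 6I)^(k+1))).

So m_A(x) = (x - 6)^3(x + 3).

m_A(x) = (x - 6)^3(x + 3)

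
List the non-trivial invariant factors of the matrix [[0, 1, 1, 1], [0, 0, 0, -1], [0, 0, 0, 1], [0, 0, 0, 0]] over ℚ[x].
The Jordan structure of A has elementary divisors x^2, x^2. Arranging the block sizes at each eigenvalue in decreasing order and taking row products gives the invariant factors.

Invariant factors (smallest first, each dividing the next): x^2, x^2.

Check: the last factor x^2 is the minimal polynomial, and the product x^4 is the characteristic polynomial.

x^2, x^2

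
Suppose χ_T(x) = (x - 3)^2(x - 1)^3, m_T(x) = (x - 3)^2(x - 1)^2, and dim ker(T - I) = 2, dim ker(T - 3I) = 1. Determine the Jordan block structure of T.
Jordan blocks: (1, 2), (1, 1), (3, 2)

λ = 1: algebraic multiplicity 3 (exponent in χ_T), largest block size 2 (exponent in m_T), 2 blocks (geometric multiplicity). These force block sizes [2, 1].
λ = 3: algebraic multiplicity 2 (exponent in χ_T), largest block size 2 (exponent in m_T), 1 block (geometric multiplicity). This forces block sizes [2].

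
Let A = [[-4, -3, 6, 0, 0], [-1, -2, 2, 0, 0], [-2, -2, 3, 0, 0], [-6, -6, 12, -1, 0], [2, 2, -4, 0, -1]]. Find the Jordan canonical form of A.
The characteristic polynomial is det(xI - A) = (x + 1)^5, so the eigenvalues are -1 (algebraic multiplicity 5).

For λ = -1: rank(A + I) = 1, rank((A + I)^2) = 0. The eigenspace has dimension 5 - 1 = 4, so there are 4 Jordan blocks; the rank sequence gives block sizes [2, 1, 1, 1].

Assembling the blocks gives the Jordan form J above.

J = [[-1, 1, 0, 0, 0], [0, -1, 0, 0, 0], [0, 0, -1, 0, 0], [0, 0, 0, -1, 0], [0, 0, 0, 0, -1]]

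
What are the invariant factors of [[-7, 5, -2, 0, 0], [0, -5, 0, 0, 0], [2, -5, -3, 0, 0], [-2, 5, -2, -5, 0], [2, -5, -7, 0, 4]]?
The Jordan structure of A has elementary divisors (x + 5)^2, (x + 5), (x + 5), (x - 4). Arranging the block sizes at each eigenvalue in decreasing order and taking row products gives the invariant factors.

Invariant factors (smallest first, each dividing the next): x + 5, x + 5, (x - 4)(x + 5)^2.

Check: the last factor (x - 4)(x + 5)^2 is the minimal polynomial, and the product (x - 4)(x + 5)^4 is the characteristic polynomial.

x + 5, x + 5, (x - 4)(x + 5)^2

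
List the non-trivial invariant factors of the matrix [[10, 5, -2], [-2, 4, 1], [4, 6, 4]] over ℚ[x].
The Jordan structure of A has elementary divisors (x - 6)^3. Arranging the block sizes at each eigenvalue in decreasing order and taking row products gives the invariant factors.

Invariant factors (smallest first, each dividing the next): (x - 6)^3.

Check: the last factor (x - 6)^3 is the minimal polynomial, and the product (x - 6)^3 is the characteristic polynomial.

(x - 6)^3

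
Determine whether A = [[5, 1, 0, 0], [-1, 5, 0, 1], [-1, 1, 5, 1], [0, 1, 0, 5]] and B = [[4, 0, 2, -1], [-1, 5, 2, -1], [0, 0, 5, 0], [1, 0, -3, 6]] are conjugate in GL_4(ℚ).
Two matrices over a field are similar if and only if they have the same invariant factors.

Both A and B have characteristic polynomial (x - 5)^4 and minimal polynomial (x - 5)^3. Computing further, both have invariant factors x - 5, (x - 5)^3. Hence A and B are similar.

Yes.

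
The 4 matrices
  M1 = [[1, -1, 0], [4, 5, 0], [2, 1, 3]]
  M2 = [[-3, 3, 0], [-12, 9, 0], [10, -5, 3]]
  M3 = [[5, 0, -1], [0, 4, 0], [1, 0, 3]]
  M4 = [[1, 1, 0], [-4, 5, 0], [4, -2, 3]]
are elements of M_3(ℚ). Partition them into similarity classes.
Characteristic polynomials: χ_{M1} = (x - 3)^3, χ_{M2} = (x - 3)^3, χ_{M3} = (x - 4)^3, χ_{M4} = (x - 3)^3.

{M1, M2, M4}: invariant factors x - 3, (x - 3)^2.

{M3}: invariant factors x - 4, (x - 4)^2.

Matrices are similar if and only if their invariant-factor lists agree; the partition into similarity classes is {M1, M2, M4}, {M3}.

2 classes: {M1, M2, M4}, {M3}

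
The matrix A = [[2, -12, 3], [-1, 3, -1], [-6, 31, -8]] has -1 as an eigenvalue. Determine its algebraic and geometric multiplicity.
algebraic multiplicity 3, geometric multiplicity 1

The characteristic polynomial is (x + 1)^3, so the factor x + 1 appears with exponent 3: the algebraic multiplicity is 3.

rank(A + I) = 2, so the eigenspace has dimension 3 - 2 = 1: the geometric multiplicity is 1.

Since 1 < 3, A is not diagonalizable.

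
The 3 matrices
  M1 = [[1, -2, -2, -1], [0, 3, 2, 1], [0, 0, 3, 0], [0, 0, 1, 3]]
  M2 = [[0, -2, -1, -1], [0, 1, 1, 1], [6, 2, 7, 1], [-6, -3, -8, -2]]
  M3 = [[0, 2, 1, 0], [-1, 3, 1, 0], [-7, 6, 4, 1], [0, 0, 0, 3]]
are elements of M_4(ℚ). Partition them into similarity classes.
Characteristic polynomials: χ_{M1} = (x - 3)^3(x - 1), χ_{M2} = x^3(x - 6), χ_{M3} = (x - 3)^3(x - 1).

{M1, M3}: invariant factors (x - 3)^3(x - 1).

{M2}: invariant factors x^3(x - 6).

Matrices are similar if and only if their invariant-factor lists agree; the partition into similarity classes is {M1, M3}, {M2}.

2 classes: {M1, M3}, {M2}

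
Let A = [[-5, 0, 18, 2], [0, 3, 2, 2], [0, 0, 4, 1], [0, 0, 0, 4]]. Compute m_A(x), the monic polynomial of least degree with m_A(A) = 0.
m_A(x) = (x - 4)^2(x - 3)(x + 5)

The characteristic polynomial factors as (x - 4)^2(x - 3)(x + 5). The minimal polynomial is ∏(x - λ)^{k_λ} where k_λ is the size of the largest Jordan block at λ.

For λ = -5: rank(A + 5I) = 3, and the largest Jordan block has size 1 (the smallest k with rank((A + 5I)^k) = rank((A + 5I)^(k+1))).
For λ = 3: rank(A - 3I) = 3, and the largest Jordan block has size 1 (the smallest k with rank((A - 3I)^k) = rank((A - 3I)^(k+1))).
For λ = 4: rank(A - 4I) = 3, and the largest Jordan block has size 2 (the smallest k with rank((A - 4I)^k) = rank((A - 4I)^(k+1))).

So m_A(x) = (x - 4)^2(x - 3)(x + 5).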